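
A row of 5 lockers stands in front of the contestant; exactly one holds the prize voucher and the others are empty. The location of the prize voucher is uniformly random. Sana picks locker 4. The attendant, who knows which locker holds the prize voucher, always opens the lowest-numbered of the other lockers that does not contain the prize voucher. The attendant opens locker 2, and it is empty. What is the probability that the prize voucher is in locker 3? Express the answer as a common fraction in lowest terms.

Consider each possible location of the prize voucher in turn.
If it is in locker 1 (prior 1/5): locker 2 is the lowest-numbered option available, probability 1; weight (1/5)·1 = 1/5.
If it is in locker 2 (prior 1/5): the attendant opened locker 2, so this case is ruled out; weight (1/5)·0 = 0.
If it is in any of lockers 3, 4, and 5 (prior 1/5 each): the attendant would have opened locker 1 instead, probability 0; weight (1/5)·0 = 0 each.
The weights sum to 1/5.
So P(the prize voucher in locker 3 | the attendant opened locker 2) = 0 / (1/5) = 0.

0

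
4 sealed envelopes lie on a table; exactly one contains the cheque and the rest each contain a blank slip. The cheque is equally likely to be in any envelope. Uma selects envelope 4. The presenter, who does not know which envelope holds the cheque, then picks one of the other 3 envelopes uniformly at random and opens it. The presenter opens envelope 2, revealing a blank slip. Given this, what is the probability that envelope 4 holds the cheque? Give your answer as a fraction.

Because the presenter chose which envelope to open without knowing where the cheque is, the choice is independent of the prize location. Learning that envelope 2 does not hold the cheque simply rules out that one location and leaves the remaining 3 envelopes still equally likely by symmetry.
So P(the cheque in envelope 4) = 1/3.

1/3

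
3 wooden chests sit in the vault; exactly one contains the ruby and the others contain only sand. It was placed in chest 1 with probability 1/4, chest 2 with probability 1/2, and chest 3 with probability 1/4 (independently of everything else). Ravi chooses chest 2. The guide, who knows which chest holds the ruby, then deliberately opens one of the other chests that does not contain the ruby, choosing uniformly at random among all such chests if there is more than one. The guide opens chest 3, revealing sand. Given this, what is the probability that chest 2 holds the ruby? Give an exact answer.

1/2

Condition on the true location of the ruby.
If it is in chest 1 (prior 1/4): the guide has no choice, probability 1; weight (1/4)·1 = 1/4.
If it is in chest 2 (prior 1/2): the guide has 2 equally likely choices, so probability 1/2; weight (1/2)·(1/2) = 1/4.
If it is in chest 3 (prior 1/4): the guide opened chest 3, so this case is ruled out; weight (1/4)·0 = 0.
The weights sum to 1/2.
So P(the ruby in chest 2 | the guide opened chest 3) = (1/4) / (1/2) = 1/2.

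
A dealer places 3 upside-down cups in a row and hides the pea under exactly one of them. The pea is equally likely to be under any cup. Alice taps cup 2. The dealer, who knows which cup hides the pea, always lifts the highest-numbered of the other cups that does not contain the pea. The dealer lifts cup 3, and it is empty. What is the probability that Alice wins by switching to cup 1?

Consider each possible location of the pea in turn.
If it is under either of cups 1 and 2 (prior 1/3 each): cup 3 is the highest-numbered option available, probability 1; weight (1/3)·1 = 1/3 each.
If it is under cup 3 (prior 1/3): the dealer opened cup 3, so this case is ruled out; weight (1/3)·0 = 0.
The weights sum to 2/3.
So P(the pea under cup 1 | the dealer opened cup 3) = (1/3) / (2/3) = 1/2.

1/2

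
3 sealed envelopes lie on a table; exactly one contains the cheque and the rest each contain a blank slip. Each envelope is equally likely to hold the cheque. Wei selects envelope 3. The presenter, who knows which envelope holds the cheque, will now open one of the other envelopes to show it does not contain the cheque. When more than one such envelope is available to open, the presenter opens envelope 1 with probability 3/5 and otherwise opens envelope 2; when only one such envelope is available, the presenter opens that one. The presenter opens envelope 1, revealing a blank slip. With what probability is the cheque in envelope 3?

Consider each possible location of the cheque in turn.
If it is in envelope 1 (prior 1/3): the presenter opened envelope 1, so this case is ruled out; weight (1/3)·0 = 0.
If it is in envelope 2 (prior 1/3): only envelope 1 is available, probability 1; weight (1/3)·1 = 1/3.
If it is in envelope 3 (prior 1/3): envelope 1 is available, opened with probability 3/5; weight (1/3)·(3/5) = 1/5.
The weights sum to 8/15.
So P(the cheque in envelope 3 | the presenter opened envelope 1) = (1/5) / (8/15) = 3/8.

3/8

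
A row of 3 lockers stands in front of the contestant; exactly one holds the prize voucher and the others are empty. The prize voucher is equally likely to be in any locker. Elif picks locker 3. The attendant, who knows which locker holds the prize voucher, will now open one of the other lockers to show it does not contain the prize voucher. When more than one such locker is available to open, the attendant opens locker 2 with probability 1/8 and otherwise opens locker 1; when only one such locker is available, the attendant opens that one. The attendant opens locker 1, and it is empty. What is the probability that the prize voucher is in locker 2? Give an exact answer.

Condition on the true location of the prize voucher.
If it is in locker 1 (prior 1/3): the attendant opened locker 1, so this case is ruled out; weight (1/3)·0 = 0.
If it is in locker 2 (prior 1/3): only locker 1 is available, probability 1; weight (1/3)·1 = 1/3.
If it is in locker 3 (prior 1/3): locker 2 is available but not opened, probability 7/8; weight (1/3)·(7/8) = 7/24.
The weights sum to 5/8.
So P(the prize voucher in locker 2 | the attendant opened locker 1) = (1/3) / (5/8) = 8/15.

8/15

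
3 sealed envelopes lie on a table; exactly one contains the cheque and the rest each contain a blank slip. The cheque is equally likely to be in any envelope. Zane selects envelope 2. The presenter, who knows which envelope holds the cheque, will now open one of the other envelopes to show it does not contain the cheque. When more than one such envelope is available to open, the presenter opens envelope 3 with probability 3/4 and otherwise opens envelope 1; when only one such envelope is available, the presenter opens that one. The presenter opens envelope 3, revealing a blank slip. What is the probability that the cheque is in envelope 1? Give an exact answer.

4/7

Condition on the true location of the cheque.
If it is in envelope 1 (prior 1/3): only envelope 3 is available, probability 1; weight (1/3)·1 = 1/3.
If it is in envelope 2 (prior 1/3): envelope 3 is available, opened with probability 3/4; weight (1/3)·(3/4) = 1/4.
If it is in envelope 3 (prior 1/3): the presenter opened envelope 3, so this case is ruled out; weight (1/3)·0 = 0.
The weights sum to 7/12.
So P(the cheque in envelope 1 | the presenter opened envelope 3) = (1/3) / (7/12) = 4/7.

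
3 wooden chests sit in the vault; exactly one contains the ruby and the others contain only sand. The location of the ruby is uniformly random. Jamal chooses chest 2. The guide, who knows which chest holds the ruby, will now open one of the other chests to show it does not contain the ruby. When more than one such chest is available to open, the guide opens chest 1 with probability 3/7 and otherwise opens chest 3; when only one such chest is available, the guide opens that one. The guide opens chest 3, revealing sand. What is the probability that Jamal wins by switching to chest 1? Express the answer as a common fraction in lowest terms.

Condition on the true location of the ruby.
If it is in chest 1 (prior 1/3): only chest 3 is available, probability 1; weight (1/3)·1 = 1/3.
If it is in chest 2 (prior 1/3): chest 1 is available but not opened, probability 4/7; weight (1/3)·(4/7) = 4/21.
If it is in chest 3 (prior 1/3): the guide opened chest 3, so this case is ruled out; weight (1/3)·0 = 0.
The weights sum to 11/21.
So P(the ruby in chest 1 | the guide opened chest 3) = (1/3) / (11/21) = 7/11.

7/11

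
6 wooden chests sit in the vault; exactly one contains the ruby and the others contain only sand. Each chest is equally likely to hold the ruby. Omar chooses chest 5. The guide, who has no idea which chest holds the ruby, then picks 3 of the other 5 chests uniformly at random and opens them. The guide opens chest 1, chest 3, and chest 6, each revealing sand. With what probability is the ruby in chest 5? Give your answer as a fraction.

1/3

Because the guide chose which chests to open without knowing where the ruby is, the choice is independent of the prize location. Learning that none of the 3 opened chests holds the ruby simply rules out those 3 locations and leaves the remaining 3 chests still equally likely by symmetry.
So P(the ruby in chest 5) = 1/3.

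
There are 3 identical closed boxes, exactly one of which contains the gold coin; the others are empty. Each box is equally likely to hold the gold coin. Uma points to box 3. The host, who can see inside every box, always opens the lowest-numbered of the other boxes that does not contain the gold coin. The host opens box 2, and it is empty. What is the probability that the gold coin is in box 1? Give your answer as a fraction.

1

Apply Bayes' rule, conditioning on where the gold coin actually is.
If it is in box 1 (prior 1/3): box 2 is the lowest-numbered option available, probability 1; weight (1/3)·1 = 1/3.
If it is in box 2 (prior 1/3): the host opened box 2, so this case is ruled out; weight (1/3)·0 = 0.
If it is in box 3 (prior 1/3): the host would have opened box 1 instead, probability 0; weight (1/3)·0 = 0.
The weights sum to 1/3.
So P(the gold coin in box 1 | the host opened box 2) = (1/3) / (1/3) = 1.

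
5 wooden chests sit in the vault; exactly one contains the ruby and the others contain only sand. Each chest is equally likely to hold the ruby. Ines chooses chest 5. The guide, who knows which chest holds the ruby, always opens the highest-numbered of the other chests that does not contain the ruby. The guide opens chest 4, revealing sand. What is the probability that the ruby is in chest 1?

Condition on the true location of the ruby.
If it is in any of chests 1, 2, 3, and 5 (prior 1/5 each): chest 4 is the highest-numbered option available, probability 1; weight (1/5)·1 = 1/5 each.
If it is in chest 4 (prior 1/5): the guide opened chest 4, so this case is ruled out; weight (1/5)·0 = 0.
The weights sum to 4/5.
So P(the ruby in chest 1 | the guide opened chest 4) = (1/5) / (4/5) = 1/4.

1/4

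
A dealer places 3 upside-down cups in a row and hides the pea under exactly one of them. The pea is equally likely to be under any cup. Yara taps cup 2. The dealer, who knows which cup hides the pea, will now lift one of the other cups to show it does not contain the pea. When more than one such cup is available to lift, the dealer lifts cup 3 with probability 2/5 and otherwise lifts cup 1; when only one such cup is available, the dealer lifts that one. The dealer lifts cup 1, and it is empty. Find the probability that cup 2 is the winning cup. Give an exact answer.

Apply Bayes' rule, conditioning on where the pea actually is.
If it is under cup 1 (prior 1/3): the dealer opened cup 1, so this case is ruled out; weight (1/3)·0 = 0.
If it is under cup 2 (prior 1/3): cup 3 is available but not opened, probability 3/5; weight (1/3)·(3/5) = 1/5.
If it is under cup 3 (prior 1/3): only cup 1 is available, probability 1; weight (1/3)·1 = 1/3.
The weights sum to 8/15.
So P(the pea under cup 2 | the dealer opened cup 1) = (1/5) / (8/15) = 3/8.

3/8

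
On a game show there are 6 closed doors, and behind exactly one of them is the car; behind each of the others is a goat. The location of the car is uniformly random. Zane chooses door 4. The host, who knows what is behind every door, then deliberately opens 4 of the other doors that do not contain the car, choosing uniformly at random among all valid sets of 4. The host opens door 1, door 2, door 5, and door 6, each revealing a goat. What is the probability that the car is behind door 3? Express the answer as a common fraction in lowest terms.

Consider each possible location of the car in turn.
If it is behind any of doors 1, 2, 5, and 6 (prior 1/6 each): that door was opened and seen not to hold the prize — ruled out; weight (1/6)·0 = 0 each.
If it is behind door 3 (prior 1/6): the host has no choice, probability 1; weight (1/6)·1 = 1/6.
If it is behind door 4 (prior 1/6): the host has 5 equally likely choices, so probability 1/5; weight (1/6)·(1/5) = 1/30.
The weights sum to 1/5.
So P(the car behind door 3 | the host opened door 1, door 2, door 5, and door 6) = (1/6) / (1/5) = 5/6.

5/6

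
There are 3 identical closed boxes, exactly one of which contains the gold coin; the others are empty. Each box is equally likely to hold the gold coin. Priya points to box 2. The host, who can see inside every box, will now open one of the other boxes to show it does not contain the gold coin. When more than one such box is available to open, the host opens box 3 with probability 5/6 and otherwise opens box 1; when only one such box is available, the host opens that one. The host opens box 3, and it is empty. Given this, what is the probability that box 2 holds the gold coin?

5/11

Apply Bayes' rule, conditioning on where the gold coin actually is.
If it is in box 1 (prior 1/3): only box 3 is available, probability 1; weight (1/3)·1 = 1/3.
If it is in box 2 (prior 1/3): box 3 is available, opened with probability 5/6; weight (1/3)·(5/6) = 5/18.
If it is in box 3 (prior 1/3): the host opened box 3, so this case is ruled out; weight (1/3)·0 = 0.
The weights sum to 11/18.
So P(the gold coin in box 2 | the host opened box 3) = (5/18) / (11/18) = 5/11.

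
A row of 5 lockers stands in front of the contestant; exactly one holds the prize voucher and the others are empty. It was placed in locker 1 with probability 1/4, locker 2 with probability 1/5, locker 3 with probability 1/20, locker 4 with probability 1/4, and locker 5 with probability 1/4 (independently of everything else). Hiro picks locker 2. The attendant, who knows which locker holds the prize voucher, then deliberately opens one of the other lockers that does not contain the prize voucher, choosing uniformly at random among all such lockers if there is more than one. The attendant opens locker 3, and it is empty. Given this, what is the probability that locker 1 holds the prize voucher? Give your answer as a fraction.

Consider each possible location of the prize voucher in turn.
If it is in any of lockers 1, 4, and 5 (prior 1/4 each): the attendant has 3 equally likely choices, so probability 1/3; weight (1/4)·(1/3) = 1/12 each.
If it is in locker 2 (prior 1/5): the attendant has 4 equally likely choices, so probability 1/4; weight (1/5)·(1/4) = 1/20.
If it is in locker 3 (prior 1/20): the attendant opened locker 3, so this case is ruled out; weight (1/20)·0 = 0.
The weights sum to 3/10.
So P(the prize voucher in locker 1 | the attendant opened locker 3) = (1/12) / (3/10) = 5/18.

5/18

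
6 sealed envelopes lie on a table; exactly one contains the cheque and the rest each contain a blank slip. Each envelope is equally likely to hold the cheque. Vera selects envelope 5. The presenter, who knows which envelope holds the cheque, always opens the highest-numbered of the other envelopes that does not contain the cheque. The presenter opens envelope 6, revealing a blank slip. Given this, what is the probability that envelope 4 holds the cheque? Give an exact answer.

1/5

Apply Bayes' rule, conditioning on where the cheque actually is.
If it is in any of envelopes 1, 2, 3, 4, and 5 (prior 1/6 each): envelope 6 is the highest-numbered option available, probability 1; weight (1/6)·1 = 1/6 each.
If it is in envelope 6 (prior 1/6): the presenter opened envelope 6, so this case is ruled out; weight (1/6)·0 = 0.
The weights sum to 5/6.
So P(the cheque in envelope 4 | the presenter opened envelope 6) = (1/6) / (5/6) = 1/5.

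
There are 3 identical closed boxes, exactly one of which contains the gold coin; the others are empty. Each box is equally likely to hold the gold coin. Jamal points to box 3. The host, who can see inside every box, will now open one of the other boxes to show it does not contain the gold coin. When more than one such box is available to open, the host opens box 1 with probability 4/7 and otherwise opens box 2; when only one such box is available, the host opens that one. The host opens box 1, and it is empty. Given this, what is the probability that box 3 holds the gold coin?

4/11

Consider each possible location of the gold coin in turn.
If it is in box 1 (prior 1/3): the host opened box 1, so this case is ruled out; weight (1/3)·0 = 0.
If it is in box 2 (prior 1/3): only box 1 is available, probability 1; weight (1/3)·1 = 1/3.
If it is in box 3 (prior 1/3): box 1 is available, opened with probability 4/7; weight (1/3)·(4/7) = 4/21.
The weights sum to 11/21.
So P(the gold coin in box 3 | the host opened box 1) = (4/21) / (11/21) = 4/11.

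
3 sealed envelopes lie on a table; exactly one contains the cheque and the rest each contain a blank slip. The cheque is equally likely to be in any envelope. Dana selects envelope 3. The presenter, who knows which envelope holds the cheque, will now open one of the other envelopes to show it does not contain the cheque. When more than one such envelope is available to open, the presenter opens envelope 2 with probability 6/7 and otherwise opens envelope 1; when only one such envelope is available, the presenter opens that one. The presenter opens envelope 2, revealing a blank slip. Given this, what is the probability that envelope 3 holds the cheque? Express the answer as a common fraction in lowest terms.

Apply Bayes' rule, conditioning on where the cheque actually is.
If it is in envelope 1 (prior 1/3): only envelope 2 is available, probability 1; weight (1/3)·1 = 1/3.
If it is in envelope 2 (prior 1/3): the presenter opened envelope 2, so this case is ruled out; weight (1/3)·0 = 0.
If it is in envelope 3 (prior 1/3): envelope 2 is available, opened with probability 6/7; weight (1/3)·(6/7) = 2/7.
The weights sum to 13/21.
So P(the cheque in envelope 3 | the presenter opened envelope 2) = (2/7) / (13/21) = 6/13.

6/13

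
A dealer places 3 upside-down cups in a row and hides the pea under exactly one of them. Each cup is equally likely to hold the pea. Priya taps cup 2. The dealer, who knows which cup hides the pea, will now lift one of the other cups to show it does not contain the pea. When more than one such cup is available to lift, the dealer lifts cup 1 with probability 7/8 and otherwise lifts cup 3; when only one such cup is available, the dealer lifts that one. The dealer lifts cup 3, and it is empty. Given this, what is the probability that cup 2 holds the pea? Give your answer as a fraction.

1/9

Apply Bayes' rule, conditioning on where the pea actually is.
If it is under cup 1 (prior 1/3): only cup 3 is available, probability 1; weight (1/3)·1 = 1/3.
If it is under cup 2 (prior 1/3): cup 1 is available but not opened, probability 1/8; weight (1/3)·(1/8) = 1/24.
If it is under cup 3 (prior 1/3): the dealer opened cup 3, so this case is ruled out; weight (1/3)·0 = 0.
The weights sum to 3/8.
So P(the pea under cup 2 | the dealer opened cup 3) = (1/24) / (3/8) = 1/9.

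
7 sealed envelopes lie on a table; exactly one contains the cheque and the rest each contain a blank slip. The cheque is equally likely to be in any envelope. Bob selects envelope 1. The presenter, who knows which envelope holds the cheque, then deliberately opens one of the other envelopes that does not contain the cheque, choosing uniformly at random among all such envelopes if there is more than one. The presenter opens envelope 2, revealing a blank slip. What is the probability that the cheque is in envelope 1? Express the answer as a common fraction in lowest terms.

Condition on the true location of the cheque.
If it is in envelope 1 (prior 1/7): the presenter has 6 equally likely choices, so probability 1/6; weight (1/7)·(1/6) = 1/42.
If it is in envelope 2 (prior 1/7): the presenter opened envelope 2, so this case is ruled out; weight (1/7)·0 = 0.
If it is in any of envelopes 3, 4, 5, 6, and 7 (prior 1/7 each): the presenter has 5 equally likely choices, so probability 1/5; weight (1/7)·(1/5) = 1/35 each.
The weights sum to 1/6.
So P(the cheque in envelope 1 | the presenter opened envelope 2) = (1/42) / (1/6) = 1/7.

1/7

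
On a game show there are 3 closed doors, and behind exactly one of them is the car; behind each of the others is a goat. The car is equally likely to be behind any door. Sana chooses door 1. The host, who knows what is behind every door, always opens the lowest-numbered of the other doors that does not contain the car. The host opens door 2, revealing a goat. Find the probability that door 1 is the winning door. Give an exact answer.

1/2

Condition on the true location of the car.
If it is behind either of doors 1 and 3 (prior 1/3 each): door 2 is the lowest-numbered option available, probability 1; weight (1/3)·1 = 1/3 each.
If it is behind door 2 (prior 1/3): the host opened door 2, so this case is ruled out; weight (1/3)·0 = 0.
The weights sum to 2/3.
So P(the car behind door 1 | the host opened door 2) = (1/3) / (2/3) = 1/2.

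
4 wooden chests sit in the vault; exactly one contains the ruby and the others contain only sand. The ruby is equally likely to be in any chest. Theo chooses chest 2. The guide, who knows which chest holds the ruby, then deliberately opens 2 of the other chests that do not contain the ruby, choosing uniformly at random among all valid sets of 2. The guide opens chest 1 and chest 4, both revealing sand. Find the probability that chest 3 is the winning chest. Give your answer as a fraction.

Consider each possible location of the ruby in turn.
If it is in either of chests 1 and 4 (prior 1/4 each): that chest was opened and seen not to hold the prize — ruled out; weight (1/4)·0 = 0 each.
If it is in chest 2 (prior 1/4): the guide has 3 equally likely choices, so probability 1/3; weight (1/4)·(1/3) = 1/12.
If it is in chest 3 (prior 1/4): the guide has no choice, probability 1; weight (1/4)·1 = 1/4.
The weights sum to 1/3.
So P(the ruby in chest 3 | the guide opened chest 1 and chest 4) = (1/4) / (1/3) = 3/4.

3/4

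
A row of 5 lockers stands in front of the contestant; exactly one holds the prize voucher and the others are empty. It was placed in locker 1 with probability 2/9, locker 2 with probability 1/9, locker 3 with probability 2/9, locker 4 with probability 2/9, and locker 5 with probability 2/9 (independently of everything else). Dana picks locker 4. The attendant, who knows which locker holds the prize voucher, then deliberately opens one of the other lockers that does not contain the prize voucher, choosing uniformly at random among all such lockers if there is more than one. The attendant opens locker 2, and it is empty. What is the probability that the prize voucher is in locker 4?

1/5

Apply Bayes' rule, conditioning on where the prize voucher actually is.
If it is in any of lockers 1, 3, and 5 (prior 2/9 each): the attendant has 3 equally likely choices, so probability 1/3; weight (2/9)·(1/3) = 2/27 each.
If it is in locker 2 (prior 1/9): the attendant opened locker 2, so this case is ruled out; weight (1/9)·0 = 0.
If it is in locker 4 (prior 2/9): the attendant has 4 equally likely choices, so probability 1/4; weight (2/9)·(1/4) = 1/18.
The weights sum to 5/18.
So P(the prize voucher in locker 4 | the attendant opened locker 2) = (1/18) / (5/18) = 1/5.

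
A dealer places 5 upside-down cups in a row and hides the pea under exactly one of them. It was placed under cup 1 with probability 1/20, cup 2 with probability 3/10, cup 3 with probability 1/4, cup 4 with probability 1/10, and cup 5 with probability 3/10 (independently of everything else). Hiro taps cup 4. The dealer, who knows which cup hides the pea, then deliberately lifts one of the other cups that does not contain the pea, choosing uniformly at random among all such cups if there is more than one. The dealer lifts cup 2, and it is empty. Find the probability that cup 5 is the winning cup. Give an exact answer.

Condition on the true location of the pea.
If it is under cup 1 (prior 1/20): the dealer has 3 equally likely choices, so probability 1/3; weight (1/20)·(1/3) = 1/60.
If it is under cup 2 (prior 3/10): the dealer opened cup 2, so this case is ruled out; weight (3/10)·0 = 0.
If it is under cup 3 (prior 1/4): the dealer has 3 equally likely choices, so probability 1/3; weight (1/4)·(1/3) = 1/12.
If it is under cup 4 (prior 1/10): the dealer has 4 equally likely choices, so probability 1/4; weight (1/10)·(1/4) = 1/40.
If it is under cup 5 (prior 3/10): the dealer has 3 equally likely choices, so probability 1/3; weight (3/10)·(1/3) = 1/10.
The weights sum to 9/40.
So P(the pea under cup 5 | the dealer opened cup 2) = (1/10) / (9/40) = 4/9.

4/9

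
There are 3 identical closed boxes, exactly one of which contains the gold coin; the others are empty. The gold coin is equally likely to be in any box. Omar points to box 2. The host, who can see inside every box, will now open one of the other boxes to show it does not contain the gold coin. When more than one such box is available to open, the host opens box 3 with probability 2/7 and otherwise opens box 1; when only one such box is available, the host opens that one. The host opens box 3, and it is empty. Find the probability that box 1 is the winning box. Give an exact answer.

7/9

Consider each possible location of the gold coin in turn.
If it is in box 1 (prior 1/3): only box 3 is available, probability 1; weight (1/3)·1 = 1/3.
If it is in box 2 (prior 1/3): box 3 is available, opened with probability 2/7; weight (1/3)·(2/7) = 2/21.
If it is in box 3 (prior 1/3): the host opened box 3, so this case is ruled out; weight (1/3)·0 = 0.
The weights sum to 3/7.
So P(the gold coin in box 1 | the host opened box 3) = (1/3) / (3/7) = 7/9.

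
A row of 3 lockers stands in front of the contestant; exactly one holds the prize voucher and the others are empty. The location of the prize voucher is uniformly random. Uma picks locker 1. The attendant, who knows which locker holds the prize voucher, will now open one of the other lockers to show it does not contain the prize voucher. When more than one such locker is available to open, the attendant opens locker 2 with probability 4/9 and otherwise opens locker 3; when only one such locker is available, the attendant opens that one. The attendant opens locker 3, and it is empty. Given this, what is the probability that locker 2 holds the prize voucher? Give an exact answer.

9/14

Condition on the true location of the prize voucher.
If it is in locker 1 (prior 1/3): locker 2 is available but not opened, probability 5/9; weight (1/3)·(5/9) = 5/27.
If it is in locker 2 (prior 1/3): only locker 3 is available, probability 1; weight (1/3)·1 = 1/3.
If it is in locker 3 (prior 1/3): the attendant opened locker 3, so this case is ruled out; weight (1/3)·0 = 0.
The weights sum to 14/27.
So P(the prize voucher in locker 2 | the attendant opened locker 3) = (1/3) / (14/27) = 9/14.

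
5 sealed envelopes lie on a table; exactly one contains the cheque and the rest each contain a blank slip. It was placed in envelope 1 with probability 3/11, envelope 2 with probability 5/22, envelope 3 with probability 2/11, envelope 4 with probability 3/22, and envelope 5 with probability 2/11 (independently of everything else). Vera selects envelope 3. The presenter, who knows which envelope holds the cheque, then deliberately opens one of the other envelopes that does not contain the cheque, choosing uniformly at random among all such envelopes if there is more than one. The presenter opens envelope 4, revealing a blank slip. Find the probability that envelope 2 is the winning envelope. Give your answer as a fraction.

Consider each possible location of the cheque in turn.
If it is in envelope 1 (prior 3/11): the presenter has 3 equally likely choices, so probability 1/3; weight (3/11)·(1/3) = 1/11.
If it is in envelope 2 (prior 5/22): the presenter has 3 equally likely choices, so probability 1/3; weight (5/22)·(1/3) = 5/66.
If it is in envelope 3 (prior 2/11): the presenter has 4 equally likely choices, so probability 1/4; weight (2/11)·(1/4) = 1/22.
If it is in envelope 4 (prior 3/22): the presenter opened envelope 4, so this case is ruled out; weight (3/22)·0 = 0.
If it is in envelope 5 (prior 2/11): the presenter has 3 equally likely choices, so probability 1/3; weight (2/11)·(1/3) = 2/33.
The weights sum to 3/11.
So P(the cheque in envelope 2 | the presenter opened envelope 4) = (5/66) / (3/11) = 5/18.

5/18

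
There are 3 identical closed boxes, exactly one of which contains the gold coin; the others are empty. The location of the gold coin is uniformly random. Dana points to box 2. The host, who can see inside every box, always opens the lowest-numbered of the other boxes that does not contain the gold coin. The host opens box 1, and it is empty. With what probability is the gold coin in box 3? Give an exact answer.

Consider each possible location of the gold coin in turn.
If it is in box 1 (prior 1/3): the host opened box 1, so this case is ruled out; weight (1/3)·0 = 0.
If it is in either of boxes 2 and 3 (prior 1/3 each): box 1 is the lowest-numbered option available, probability 1; weight (1/3)·1 = 1/3 each.
The weights sum to 2/3.
So P(the gold coin in box 3 | the host opened box 1) = (1/3) / (2/3) = 1/2.

1/2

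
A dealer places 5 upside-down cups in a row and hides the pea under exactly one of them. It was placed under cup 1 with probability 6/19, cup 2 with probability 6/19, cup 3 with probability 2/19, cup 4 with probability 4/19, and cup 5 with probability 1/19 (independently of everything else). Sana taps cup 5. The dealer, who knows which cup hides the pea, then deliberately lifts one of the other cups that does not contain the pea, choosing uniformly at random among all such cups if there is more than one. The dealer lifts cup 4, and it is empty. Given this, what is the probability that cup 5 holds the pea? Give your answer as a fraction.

3/59

Apply Bayes' rule, conditioning on where the pea actually is.
If it is under either of cups 1 and 2 (prior 6/19 each): the dealer has 3 equally likely choices, so probability 1/3; weight (6/19)·(1/3) = 2/19 each.
If it is under cup 3 (prior 2/19): the dealer has 3 equally likely choices, so probability 1/3; weight (2/19)·(1/3) = 2/57.
If it is under cup 4 (prior 4/19): the dealer opened cup 4, so this case is ruled out; weight (4/19)·0 = 0.
If it is under cup 5 (prior 1/19): the dealer has 4 equally likely choices, so probability 1/4; weight (1/19)·(1/4) = 1/76.
The weights sum to 59/228.
So P(the pea under cup 5 | the dealer opened cup 4) = (1/76) / (59/228) = 3/59.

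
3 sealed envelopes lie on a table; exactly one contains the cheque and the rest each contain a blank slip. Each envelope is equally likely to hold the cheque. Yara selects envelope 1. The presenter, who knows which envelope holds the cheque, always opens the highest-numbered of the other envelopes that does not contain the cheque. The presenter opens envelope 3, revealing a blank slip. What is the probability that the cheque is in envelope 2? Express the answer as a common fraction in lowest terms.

Apply Bayes' rule, conditioning on where the cheque actually is.
If it is in either of envelopes 1 and 2 (prior 1/3 each): envelope 3 is the highest-numbered option available, probability 1; weight (1/3)·1 = 1/3 each.
If it is in envelope 3 (prior 1/3): the presenter opened envelope 3, so this case is ruled out; weight (1/3)·0 = 0.
The weights sum to 2/3.
So P(the cheque in envelope 2 | the presenter opened envelope 3) = (1/3) / (2/3) = 1/2.

1/2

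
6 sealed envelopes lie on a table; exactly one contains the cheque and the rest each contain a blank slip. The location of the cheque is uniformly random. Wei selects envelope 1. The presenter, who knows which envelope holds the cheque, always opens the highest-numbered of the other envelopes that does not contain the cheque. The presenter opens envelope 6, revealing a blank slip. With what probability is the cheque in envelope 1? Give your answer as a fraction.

Apply Bayes' rule, conditioning on where the cheque actually is.
If it is in any of envelopes 1, 2, 3, 4, and 5 (prior 1/6 each): envelope 6 is the highest-numbered option available, probability 1; weight (1/6)·1 = 1/6 each.
If it is in envelope 6 (prior 1/6): the presenter opened envelope 6, so this case is ruled out; weight (1/6)·0 = 0.
The weights sum to 5/6.
So P(the cheque in envelope 1 | the presenter opened envelope 6) = (1/6) / (5/6) = 1/5.

1/5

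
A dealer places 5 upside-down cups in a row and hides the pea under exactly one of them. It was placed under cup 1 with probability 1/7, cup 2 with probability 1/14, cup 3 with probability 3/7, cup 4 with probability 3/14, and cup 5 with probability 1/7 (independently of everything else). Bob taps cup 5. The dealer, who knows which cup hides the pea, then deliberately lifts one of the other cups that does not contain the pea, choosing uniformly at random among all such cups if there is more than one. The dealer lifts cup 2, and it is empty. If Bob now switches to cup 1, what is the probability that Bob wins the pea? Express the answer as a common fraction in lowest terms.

Consider each possible location of the pea in turn.
If it is under cup 1 (prior 1/7): the dealer has 3 equally likely choices, so probability 1/3; weight (1/7)·(1/3) = 1/21.
If it is under cup 2 (prior 1/14): the dealer opened cup 2, so this case is ruled out; weight (1/14)·0 = 0.
If it is under cup 3 (prior 3/7): the dealer has 3 equally likely choices, so probability 1/3; weight (3/7)·(1/3) = 1/7.
If it is under cup 4 (prior 3/14): the dealer has 3 equally likely choices, so probability 1/3; weight (3/14)·(1/3) = 1/14.
If it is under cup 5 (prior 1/7): the dealer has 4 equally likely choices, so probability 1/4; weight (1/7)·(1/4) = 1/28.
The weights sum to 25/84.
So P(the pea under cup 1 | the dealer opened cup 2) = (1/21) / (25/84) = 4/25.

4/25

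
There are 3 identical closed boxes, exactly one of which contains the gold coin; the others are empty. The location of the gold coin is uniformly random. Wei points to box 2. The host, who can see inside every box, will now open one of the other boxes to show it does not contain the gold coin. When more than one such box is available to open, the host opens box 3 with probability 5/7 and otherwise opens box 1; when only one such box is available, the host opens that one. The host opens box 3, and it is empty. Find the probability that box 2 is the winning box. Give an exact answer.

Consider each possible location of the gold coin in turn.
If it is in box 1 (prior 1/3): only box 3 is available, probability 1; weight (1/3)·1 = 1/3.
If it is in box 2 (prior 1/3): box 3 is available, opened with probability 5/7; weight (1/3)·(5/7) = 5/21.
If it is in box 3 (prior 1/3): the host opened box 3, so this case is ruled out; weight (1/3)·0 = 0.
The weights sum to 4/7.
So P(the gold coin in box 2 | the host opened box 3) = (5/21) / (4/7) = 5/12.

5/12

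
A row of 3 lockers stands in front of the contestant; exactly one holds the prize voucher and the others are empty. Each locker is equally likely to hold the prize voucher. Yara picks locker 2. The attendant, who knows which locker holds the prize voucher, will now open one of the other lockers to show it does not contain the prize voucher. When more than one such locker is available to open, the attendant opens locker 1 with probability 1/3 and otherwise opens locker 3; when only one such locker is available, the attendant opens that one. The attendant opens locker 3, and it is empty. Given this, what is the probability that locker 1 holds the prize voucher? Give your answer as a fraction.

Apply Bayes' rule, conditioning on where the prize voucher actually is.
If it is in locker 1 (prior 1/3): only locker 3 is available, probability 1; weight (1/3)·1 = 1/3.
If it is in locker 2 (prior 1/3): locker 1 is available but not opened, probability 2/3; weight (1/3)·(2/3) = 2/9.
If it is in locker 3 (prior 1/3): the attendant opened locker 3, so this case is ruled out; weight (1/3)·0 = 0.
The weights sum to 5/9.
So P(the prize voucher in locker 1 | the attendant opened locker 3) = (1/3) / (5/9) = 3/5.

3/5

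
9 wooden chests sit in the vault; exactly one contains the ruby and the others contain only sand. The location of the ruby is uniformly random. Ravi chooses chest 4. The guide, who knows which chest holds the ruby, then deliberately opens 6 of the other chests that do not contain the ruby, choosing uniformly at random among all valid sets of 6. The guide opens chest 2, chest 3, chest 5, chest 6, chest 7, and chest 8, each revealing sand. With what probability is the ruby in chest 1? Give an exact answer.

4/9

Condition on the true location of the ruby.
If it is in either of chests 1 and 9 (prior 1/9 each): the guide has 7 equally likely choices, so probability 1/7; weight (1/9)·(1/7) = 1/63 each.
If it is in any of chests 2, 3, 5, 6, 7, and 8 (prior 1/9 each): that chest was opened and seen not to hold the prize — ruled out; weight (1/9)·0 = 0 each.
If it is in chest 4 (prior 1/9): the guide has 28 equally likely choices, so probability 1/28; weight (1/9)·(1/28) = 1/252.
The weights sum to 1/28.
So P(the ruby in chest 1 | the guide opened chest 2, chest 3, chest 5, chest 6, chest 7, and chest 8) = (1/63) / (1/28) = 4/9.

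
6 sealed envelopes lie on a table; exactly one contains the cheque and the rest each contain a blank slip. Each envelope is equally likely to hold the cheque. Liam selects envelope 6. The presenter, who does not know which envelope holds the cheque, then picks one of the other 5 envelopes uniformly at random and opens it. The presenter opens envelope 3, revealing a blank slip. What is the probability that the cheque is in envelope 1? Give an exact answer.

Because the presenter chose which envelope to open without knowing where the cheque is, the choice is independent of the prize location. Learning that envelope 3 does not hold the cheque simply rules out that one location and leaves the remaining 5 envelopes still equally likely by symmetry.
So P(the cheque in envelope 1) = 1/5.

1/5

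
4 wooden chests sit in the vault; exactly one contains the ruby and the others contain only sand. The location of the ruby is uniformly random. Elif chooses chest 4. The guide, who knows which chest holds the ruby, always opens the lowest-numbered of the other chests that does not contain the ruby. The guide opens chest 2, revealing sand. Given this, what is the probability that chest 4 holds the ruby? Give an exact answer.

0

Condition on the true location of the ruby.
If it is in chest 1 (prior 1/4): chest 2 is the lowest-numbered option available, probability 1; weight (1/4)·1 = 1/4.
If it is in chest 2 (prior 1/4): the guide opened chest 2, so this case is ruled out; weight (1/4)·0 = 0.
If it is in either of chests 3 and 4 (prior 1/4 each): the guide would have opened chest 1 instead, probability 0; weight (1/4)·0 = 0 each.
The weights sum to 1/4.
So P(the ruby in chest 4 | the guide opened chest 2) = 0 / (1/4) = 0.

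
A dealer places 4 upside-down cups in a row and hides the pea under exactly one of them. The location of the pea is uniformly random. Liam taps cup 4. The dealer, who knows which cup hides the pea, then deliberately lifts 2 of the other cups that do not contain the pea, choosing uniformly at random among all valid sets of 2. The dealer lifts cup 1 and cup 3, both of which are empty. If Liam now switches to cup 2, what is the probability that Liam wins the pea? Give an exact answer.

Consider each possible location of the pea in turn.
If it is under either of cups 1 and 3 (prior 1/4 each): that cup was opened and seen not to hold the prize — ruled out; weight (1/4)·0 = 0 each.
If it is under cup 2 (prior 1/4): the dealer has no choice, probability 1; weight (1/4)·1 = 1/4.
If it is under cup 4 (prior 1/4): the dealer has 3 equally likely choices, so probability 1/3; weight (1/4)·(1/3) = 1/12.
The weights sum to 1/3.
So P(the pea under cup 2 | the dealer opened cup 1 and cup 3) = (1/4) / (1/3) = 3/4.

3/4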